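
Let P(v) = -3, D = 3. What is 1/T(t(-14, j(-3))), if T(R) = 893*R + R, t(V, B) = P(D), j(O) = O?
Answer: -1/2682 ≈ -0.00037286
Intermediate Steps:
t(V, B) = -3
T(R) = 894*R
1/T(t(-14, j(-3))) = 1/(894*(-3)) = 1/(-2682) = -1/2682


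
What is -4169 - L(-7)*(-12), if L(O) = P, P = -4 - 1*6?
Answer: -4289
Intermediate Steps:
P = -10 (P = -4 - 6 = -10)
L(O) = -10
-4169 - L(-7)*(-12) = -4169 - (-10)*(-12) = -4169 - 1*120 = -4169 - 120 = -4289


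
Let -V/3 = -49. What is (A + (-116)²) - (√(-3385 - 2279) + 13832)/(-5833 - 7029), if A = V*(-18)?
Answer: 69526026/6431 + 2*I*√354/6431 ≈ 10811.0 + 0.0058513*I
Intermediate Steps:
V = 147 (V = -3*(-49) = 147)
A = -2646 (A = 147*(-18) = -2646)
(A + (-116)²) - (√(-3385 - 2279) + 13832)/(-5833 - 7029) = (-2646 + (-116)²) - (√(-3385 - 2279) + 13832)/(-5833 - 7029) = (-2646 + 13456) - (√(-5664) + 13832)/(-12862) = 10810 - (4*I*√354 + 13832)*(-1)/12862 = 10810 - (13832 + 4*I*√354)*(-1)/12862 = 10810 - (-6916/6431 - 2*I*√354/6431) = 10810 + (6916/6431 + 2*I*√354/6431) = 69526026/6431 + 2*I*√354/6431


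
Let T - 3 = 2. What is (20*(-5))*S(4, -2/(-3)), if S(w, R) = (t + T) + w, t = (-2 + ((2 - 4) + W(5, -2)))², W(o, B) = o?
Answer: -1000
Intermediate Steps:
T = 5 (T = 3 + 2 = 5)
t = 1 (t = (-2 + ((2 - 4) + 5))² = (-2 + (-2 + 5))² = (-2 + 3)² = 1² = 1)
S(w, R) = 6 + w (S(w, R) = (1 + 5) + w = 6 + w)
(20*(-5))*S(4, -2/(-3)) = (20*(-5))*(6 + 4) = -100*10 = -1000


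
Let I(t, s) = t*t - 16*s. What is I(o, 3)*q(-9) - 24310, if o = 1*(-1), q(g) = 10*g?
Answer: -20080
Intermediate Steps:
o = -1
I(t, s) = t**2 - 16*s
I(o, 3)*q(-9) - 24310 = ((-1)**2 - 16*3)*(10*(-9)) - 24310 = (1 - 48)*(-90) - 24310 = -47*(-90) - 24310 = 4230 - 24310 = -20080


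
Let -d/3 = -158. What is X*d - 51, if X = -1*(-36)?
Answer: 17013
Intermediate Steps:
d = 474 (d = -3*(-158) = 474)
X = 36
X*d - 51 = 36*474 - 51 = 17064 - 51 = 17013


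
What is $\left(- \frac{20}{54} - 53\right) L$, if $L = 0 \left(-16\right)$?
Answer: $0$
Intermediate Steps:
$L = 0$
$\left(- \frac{20}{54} - 53\right) L = \left(- \frac{20}{54} - 53\right) 0 = \left(\left(-20\right) \frac{1}{54} - 53\right) 0 = \left(- \frac{10}{27} - 53\right) 0 = \left(- \frac{1441}{27}\right) 0 = 0$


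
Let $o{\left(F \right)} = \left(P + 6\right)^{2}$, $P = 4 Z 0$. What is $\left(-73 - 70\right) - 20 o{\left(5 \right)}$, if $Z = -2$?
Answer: $-863$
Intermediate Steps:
$P = 0$ ($P = 4 \left(-2\right) 0 = \left(-8\right) 0 = 0$)
$o{\left(F \right)} = 36$ ($o{\left(F \right)} = \left(0 + 6\right)^{2} = 6^{2} = 36$)
$\left(-73 - 70\right) - 20 o{\left(5 \right)} = \left(-73 - 70\right) - 720 = -143 - 720 = -863$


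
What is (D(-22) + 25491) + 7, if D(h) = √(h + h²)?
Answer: 25498 + √462 ≈ 25520.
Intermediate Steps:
(D(-22) + 25491) + 7 = (√(-22*(1 - 22)) + 25491) + 7 = (√(-22*(-21)) + 25491) + 7 = (√462 + 25491) + 7 = (25491 + √462) + 7 = 25498 + √462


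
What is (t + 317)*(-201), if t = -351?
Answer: 6834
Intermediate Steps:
(t + 317)*(-201) = (-351 + 317)*(-201) = -34*(-201) = 6834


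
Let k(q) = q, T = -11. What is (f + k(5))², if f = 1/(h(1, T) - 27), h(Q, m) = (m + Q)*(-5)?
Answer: 13456/529 ≈ 25.437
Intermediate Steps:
h(Q, m) = -5*Q - 5*m (h(Q, m) = (Q + m)*(-5) = -5*Q - 5*m)
f = 1/23 (f = 1/((-5*1 - 5*(-11)) - 27) = 1/((-5 + 55) - 27) = 1/(50 - 27) = 1/23 ≈ 0.043478)
(f + k(5))² = (1/23 + 5)² = (116/23)² = 13456/529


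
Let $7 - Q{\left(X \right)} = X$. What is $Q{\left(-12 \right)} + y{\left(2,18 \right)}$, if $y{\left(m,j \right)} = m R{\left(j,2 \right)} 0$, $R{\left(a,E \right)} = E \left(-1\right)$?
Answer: $19$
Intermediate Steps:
$Q{\left(X \right)} = 7 - X$
$R{\left(a,E \right)} = - E$
$y{\left(m,j \right)} = 0$ ($y{\left(m,j \right)} = m \left(\left(-1\right) 2\right) 0 = m \left(-2\right) 0 = - 2 m 0 = 0$)
$Q{\left(-12 \right)} + y{\left(2,18 \right)} = \left(7 - -12\right) + 0 = \left(7 + 12\right) + 0 = 19 + 0 = 19$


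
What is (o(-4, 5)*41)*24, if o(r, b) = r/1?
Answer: -3936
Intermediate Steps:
o(r, b) = r (o(r, b) = r*1 = r)
(o(-4, 5)*41)*24 = -4*41*24 = -164*24 = -3936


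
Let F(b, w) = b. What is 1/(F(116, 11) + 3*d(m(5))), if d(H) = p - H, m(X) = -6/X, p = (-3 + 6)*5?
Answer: 5/823 ≈ 0.0060753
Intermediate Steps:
p = 15 (p = 3*5 = 15)
d(H) = 15 - H
1/(F(116, 11) + 3*d(m(5))) = 1/(116 + 3*(15 - (-6)/5)) = 1/(116 + 3*(15 - 1*(-6/5))) = 1/(116 + 3*(15 + 6/5)) = 1/(116 + 3*(81/5)) = 1/(116 + 243/5) = 1/(823/5) = 5/823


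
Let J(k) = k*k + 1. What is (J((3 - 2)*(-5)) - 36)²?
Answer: 100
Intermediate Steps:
J(k) = 1 + k² (J(k) = k² + 1 = 1 + k²)
(J((3 - 2)*(-5)) - 36)² = ((1 + ((3 - 2)*(-5))²) - 36)² = ((1 + (1*(-5))²) - 36)² = ((1 + (-5)²) - 36)² = ((1 + 25) - 36)² = (26 - 36)² = (-10)² = 100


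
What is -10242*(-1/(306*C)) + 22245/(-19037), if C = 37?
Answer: -3160052/11974273 ≈ -0.26390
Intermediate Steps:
-10242*(-1/(306*C)) + 22245/(-19037) = -10242/(-9*34*37) + 22245/(-19037) = -10242/((-306*37)) + 22245*(-1/19037) = -10242/(-11322) - 22245/19037 = -10242*(-1/11322) - 22245/19037 = 569/629 - 22245/19037 = -3160052/11974273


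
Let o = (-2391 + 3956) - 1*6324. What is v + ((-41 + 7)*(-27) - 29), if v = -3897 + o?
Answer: -7767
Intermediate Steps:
o = -4759 (o = 1565 - 6324 = -4759)
v = -8656 (v = -3897 - 4759 = -8656)
v + ((-41 + 7)*(-27) - 29) = -8656 + ((-41 + 7)*(-27) - 29) = -8656 + (-34*(-27) - 29) = -8656 + (918 - 29) = -8656 + 889 = -7767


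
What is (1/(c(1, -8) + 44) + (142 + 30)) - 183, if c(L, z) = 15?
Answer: -648/59 ≈ -10.983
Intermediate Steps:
(1/(c(1, -8) + 44) + (142 + 30)) - 183 = (1/(15 + 44) + (142 + 30)) - 183 = (1/59 + 172) - 183 = 10149/59 - 183 = -648/59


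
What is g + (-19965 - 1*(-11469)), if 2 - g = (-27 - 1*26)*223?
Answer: 3325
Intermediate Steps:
g = 11821 (g = 2 - (-27 - 1*26)*223 = 2 - (-27 - 26)*223 = 2 - (-53)*223 = 2 - 1*(-11819) = 2 + 11819 = 11821)
g + (-19965 - 1*(-11469)) = 11821 + (-19965 - 1*(-11469)) = 11821 + (-19965 + 11469) = 11821 - 8496 = 3325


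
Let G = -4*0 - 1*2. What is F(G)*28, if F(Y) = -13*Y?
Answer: 728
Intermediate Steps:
G = -2 (G = 0 - 2 = -2)
F(G)*28 = -13*(-2)*28 = 26*28 = 728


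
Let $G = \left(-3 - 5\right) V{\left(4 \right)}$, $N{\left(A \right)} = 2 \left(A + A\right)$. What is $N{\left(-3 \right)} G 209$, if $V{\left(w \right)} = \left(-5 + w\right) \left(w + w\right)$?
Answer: $-160512$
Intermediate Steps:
$V{\left(w \right)} = 2 w \left(-5 + w\right)$ ($V{\left(w \right)} = \left(-5 + w\right) 2 w = 2 w \left(-5 + w\right)$)
$N{\left(A \right)} = 4 A$ ($N{\left(A \right)} = 2 \cdot 2 A = 4 A$)
$G = 64$ ($G = \left(-3 - 5\right) 2 \cdot 4 \left(-5 + 4\right) = - 8 \cdot 2 \cdot 4 \left(-1\right) = \left(-8\right) \left(-8\right) = 64$)
$N{\left(-3 \right)} G 209 = 4 \left(-3\right) 64 \cdot 209 = \left(-12\right) 64 \cdot 209 = \left(-768\right) 209 = -160512$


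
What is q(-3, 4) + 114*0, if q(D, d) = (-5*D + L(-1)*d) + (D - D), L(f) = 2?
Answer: 23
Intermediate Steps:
q(D, d) = -5*D + 2*d (q(D, d) = (-5*D + 2*d) + (D - D) = (-5*D + 2*d) + 0 = -5*D + 2*d)
q(-3, 4) + 114*0 = (-5*(-3) + 2*4) + 114*0 = (15 + 8) + 0 = 23 + 0 = 23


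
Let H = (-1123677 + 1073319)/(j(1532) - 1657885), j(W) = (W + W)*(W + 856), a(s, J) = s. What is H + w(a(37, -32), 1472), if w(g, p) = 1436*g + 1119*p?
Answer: 1374558219106/808421 ≈ 1.7003e+6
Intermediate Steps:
j(W) = 2*W*(856 + W) (j(W) = (2*W)*(856 + W) = 2*W*(856 + W))
w(g, p) = 1119*p + 1436*g
H = -7194/808421 (H = (-1123677 + 1073319)/(2*1532*(856 + 1532) - 1657885) = -50358/(2*1532*2388 - 1657885) = -50358/(7316832 - 1657885) = -50358/5658947 = -50358*1/5658947 = -7194/808421 ≈ -0.0088988)
H + w(a(37, -32), 1472) = -7194/808421 + (1119*1472 + 1436*37) = -7194/808421 + (1647168 + 53132) = -7194/808421 + 1700300 = 1374558219106/808421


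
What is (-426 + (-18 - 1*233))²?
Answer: 458329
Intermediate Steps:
(-426 + (-18 - 1*233))² = (-426 + (-18 - 233))² = (-426 - 251)² = (-677)² = 458329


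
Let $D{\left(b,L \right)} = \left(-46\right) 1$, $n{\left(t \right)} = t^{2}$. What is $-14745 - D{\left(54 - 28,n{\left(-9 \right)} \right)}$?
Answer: $-14699$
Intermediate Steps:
$D{\left(b,L \right)} = -46$
$-14745 - D{\left(54 - 28,n{\left(-9 \right)} \right)} = -14745 - -46 = -14745 + 46 = -14699$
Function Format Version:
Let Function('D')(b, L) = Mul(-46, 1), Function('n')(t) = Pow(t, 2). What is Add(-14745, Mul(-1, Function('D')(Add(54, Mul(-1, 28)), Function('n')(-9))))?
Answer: -14699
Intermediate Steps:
Function('D')(b, L) = -46
Add(-14745, Mul(-1, Function('D')(Add(54, Mul(-1, 28)), Function('n')(-9)))) = Add(-14745, Mul(-1, -46)) = Add(-14745, 46) = -14699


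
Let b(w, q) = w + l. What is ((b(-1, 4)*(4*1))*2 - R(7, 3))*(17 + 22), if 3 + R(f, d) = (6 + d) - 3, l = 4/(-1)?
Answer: -1677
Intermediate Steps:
l = -4 (l = 4*(-1) = -4)
R(f, d) = d (R(f, d) = -3 + ((6 + d) - 3) = -3 + (3 + d) = d)
b(w, q) = -4 + w (b(w, q) = w - 4 = -4 + w)
((b(-1, 4)*(4*1))*2 - R(7, 3))*(17 + 22) = (((-4 - 1)*(4*1))*2 - 1*3)*(17 + 22) = (-5*4*2 - 3)*39 = (-20*2 - 3)*39 = (-40 - 3)*39 = -43*39 = -1677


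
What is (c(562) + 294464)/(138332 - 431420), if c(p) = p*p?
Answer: -50859/24424 ≈ -2.0823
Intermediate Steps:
c(p) = p²
(c(562) + 294464)/(138332 - 431420) = (562² + 294464)/(138332 - 431420) = (315844 + 294464)/(-293088) = 610308*(-1/293088) = -50859/24424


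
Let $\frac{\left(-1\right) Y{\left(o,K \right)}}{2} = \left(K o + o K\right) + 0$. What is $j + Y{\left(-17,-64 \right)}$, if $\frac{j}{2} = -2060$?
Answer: $-8472$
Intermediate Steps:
$j = -4120$ ($j = 2 \left(-2060\right) = -4120$)
$Y{\left(o,K \right)} = - 4 K o$ ($Y{\left(o,K \right)} = - 2 \left(\left(K o + o K\right) + 0\right) = - 2 \left(\left(K o + K o\right) + 0\right) = - 2 \left(2 K o + 0\right) = - 2 \cdot 2 K o = - 4 K o$)
$j + Y{\left(-17,-64 \right)} = -4120 - \left(-256\right) \left(-17\right) = -4120 - 4352 = -8472$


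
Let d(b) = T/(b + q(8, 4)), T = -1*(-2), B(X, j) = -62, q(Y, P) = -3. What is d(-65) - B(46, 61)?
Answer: 2107/34 ≈ 61.971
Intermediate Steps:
T = 2
d(b) = 2/(-3 + b) (d(b) = 2/(b - 3) = 2/(-3 + b))
d(-65) - B(46, 61) = 2/(-3 - 65) - 1*(-62) = 2/(-68) + 62 = 2*(-1/68) + 62 = -1/34 + 62 = 2107/34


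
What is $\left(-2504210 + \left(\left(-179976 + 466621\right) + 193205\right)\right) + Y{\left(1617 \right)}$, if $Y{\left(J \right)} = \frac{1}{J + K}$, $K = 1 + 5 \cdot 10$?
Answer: $- \frac{3376632479}{1668} \approx -2.0244 \cdot 10^{6}$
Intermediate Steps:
$K = 51$ ($K = 1 + 50 = 51$)
$Y{\left(J \right)} = \frac{1}{51 + J}$ ($Y{\left(J \right)} = \frac{1}{J + 51} = \frac{1}{51 + J}$)
$\left(-2504210 + \left(\left(-179976 + 466621\right) + 193205\right)\right) + Y{\left(1617 \right)} = \left(-2504210 + \left(\left(-179976 + 466621\right) + 193205\right)\right) + \frac{1}{51 + 1617} = \left(-2504210 + \left(286645 + 193205\right)\right) + \frac{1}{1668} = \left(-2504210 + 479850\right) + \frac{1}{1668} = -2024360 + \frac{1}{1668} = - \frac{3376632479}{1668}$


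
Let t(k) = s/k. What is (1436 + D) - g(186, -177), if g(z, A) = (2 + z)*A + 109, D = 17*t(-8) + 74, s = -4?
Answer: 69371/2 ≈ 34686.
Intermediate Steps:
t(k) = -4/k
D = 165/2 (D = 17*(-4/(-8)) + 74 = 17*(-4*(-⅛)) + 74 = 17*(½) + 74 = 17/2 + 74 = 165/2 ≈ 82.500)
g(z, A) = 109 + A*(2 + z) (g(z, A) = A*(2 + z) + 109 = 109 + A*(2 + z))
(1436 + D) - g(186, -177) = (1436 + 165/2) - (109 + 2*(-177) - 177*186) = 3037/2 - (109 - 354 - 32922) = 3037/2 - 1*(-33167) = 3037/2 + 33167 = 69371/2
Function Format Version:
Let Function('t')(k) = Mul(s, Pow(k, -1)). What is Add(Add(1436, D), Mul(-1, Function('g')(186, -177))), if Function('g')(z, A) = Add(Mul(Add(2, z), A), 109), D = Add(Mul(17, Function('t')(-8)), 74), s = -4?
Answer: Rational(69371, 2) ≈ 34686.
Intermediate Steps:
Function('t')(k) = Mul(-4, Pow(k, -1))
D = Rational(165, 2) (D = Add(Mul(17, Mul(-4, Pow(-8, -1))), 74) = Add(Mul(17, Mul(-4, Rational(-1, 8))), 74) = Add(Mul(17, Rational(1, 2)), 74) = Add(Rational(17, 2), 74) = Rational(165, 2) ≈ 82.500)
Function('g')(z, A) = Add(109, Mul(A, Add(2, z))) (Function('g')(z, A) = Add(Mul(A, Add(2, z)), 109) = Add(109, Mul(A, Add(2, z))))
Add(Add(1436, D), Mul(-1, Function('g')(186, -177))) = Add(Add(1436, Rational(165, 2)), Mul(-1, Add(109, Mul(2, -177), Mul(-177, 186)))) = Add(Rational(3037, 2), Mul(-1, Add(109, -354, -32922))) = Add(Rational(3037, 2), Mul(-1, -33167)) = Add(Rational(3037, 2), 33167) = Rational(69371, 2)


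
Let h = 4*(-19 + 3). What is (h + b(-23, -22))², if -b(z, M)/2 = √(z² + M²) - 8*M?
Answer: 177108 + 1664*√1013 ≈ 2.3007e+5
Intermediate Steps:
h = -64 (h = 4*(-16) = -64)
b(z, M) = -2*√(M² + z²) + 16*M (b(z, M) = -2*(√(z² + M²) - 8*M) = -2*(√(M² + z²) - 8*M) = -2*√(M² + z²) + 16*M)
(h + b(-23, -22))² = (-64 + (-2*√((-22)² + (-23)²) + 16*(-22)))² = (-64 + (-2*√(484 + 529) - 352))² = (-64 + (-2*√1013 - 352))² = (-64 + (-352 - 2*√1013))² = (-416 - 2*√1013)²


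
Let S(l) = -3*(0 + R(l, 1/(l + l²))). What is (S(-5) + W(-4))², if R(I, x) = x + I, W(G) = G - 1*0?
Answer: 47089/400 ≈ 117.72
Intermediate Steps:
W(G) = G (W(G) = G + 0 = G)
R(I, x) = I + x
S(l) = -3*l - 3/(l + l²) (S(l) = -3*(0 + (l + 1/(l + l²))) = -3*(l + 1/(l + l²)) = -3*l - 3/(l + l²))
(S(-5) + W(-4))² = (3*(-1 + (-5)²*(-1 - 1*(-5)))/(-5*(1 - 5)) - 4)² = (3*(-⅕)*(-1 + 25*(-1 + 5))/(-4) - 4)² = (3*(-⅕)*(-¼)*(-1 + 25*4) - 4)² = (3*(-⅕)*(-¼)*(-1 + 100) - 4)² = (3*(-⅕)*(-¼)*99 - 4)² = (297/20 - 4)² = (217/20)² = 47089/400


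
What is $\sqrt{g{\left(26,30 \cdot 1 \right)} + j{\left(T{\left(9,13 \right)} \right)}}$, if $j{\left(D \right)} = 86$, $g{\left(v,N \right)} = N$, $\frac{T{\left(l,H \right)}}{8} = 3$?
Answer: $2 \sqrt{29} \approx 10.77$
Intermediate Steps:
$T{\left(l,H \right)} = 24$ ($T{\left(l,H \right)} = 8 \cdot 3 = 24$)
$\sqrt{g{\left(26,30 \cdot 1 \right)} + j{\left(T{\left(9,13 \right)} \right)}} = \sqrt{30 \cdot 1 + 86} = \sqrt{30 + 86} = \sqrt{116} = 2 \sqrt{29}$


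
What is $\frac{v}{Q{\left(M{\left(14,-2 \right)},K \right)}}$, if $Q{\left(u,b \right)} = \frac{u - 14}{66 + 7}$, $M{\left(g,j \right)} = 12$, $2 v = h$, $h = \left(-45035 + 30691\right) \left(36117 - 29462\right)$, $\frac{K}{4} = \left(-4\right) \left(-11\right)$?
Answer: $1742132590$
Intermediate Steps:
$K = 176$ ($K = 4 \left(\left(-4\right) \left(-11\right)\right) = 4 \cdot 44 = 176$)
$h = -95459320$ ($h = \left(-14344\right) 6655 = -95459320$)
$v = -47729660$ ($v = \frac{1}{2} \left(-95459320\right) = -47729660$)
$Q{\left(u,b \right)} = - \frac{14}{73} + \frac{u}{73}$ ($Q{\left(u,b \right)} = \frac{-14 + u}{73} = \left(-14 + u\right) \frac{1}{73} = - \frac{14}{73} + \frac{u}{73}$)
$\frac{v}{Q{\left(M{\left(14,-2 \right)},K \right)}} = - \frac{47729660}{- \frac{14}{73} + \frac{1}{73} \cdot 12} = - \frac{47729660}{- \frac{14}{73} + \frac{12}{73}} = - \frac{47729660}{- \frac{2}{73}} = \left(-47729660\right) \left(- \frac{73}{2}\right) = 1742132590$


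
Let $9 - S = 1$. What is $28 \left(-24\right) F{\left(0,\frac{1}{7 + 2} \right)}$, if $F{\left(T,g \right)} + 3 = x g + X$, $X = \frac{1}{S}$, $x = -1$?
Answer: $\frac{6020}{3} \approx 2006.7$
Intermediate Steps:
$S = 8$ ($S = 9 - 1 = 8$)
$X = \frac{1}{8} \approx 0.125$
$F{\left(T,g \right)} = - \frac{23}{8} - g$ ($F{\left(T,g \right)} = -3 - \left(- \frac{1}{8} + g\right) = - \frac{23}{8} - g$)
$28 \left(-24\right) F{\left(0,\frac{1}{7 + 2} \right)} = 28 \left(-24\right) \left(- \frac{23}{8} - \frac{1}{7 + 2}\right) = - 672 \left(- \frac{23}{8} - \frac{1}{9}\right) = \left(-672\right) \left(- \frac{215}{72}\right) = \frac{6020}{3}$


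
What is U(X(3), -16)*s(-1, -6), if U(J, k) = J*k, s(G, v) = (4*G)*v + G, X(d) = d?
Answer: -1104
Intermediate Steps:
s(G, v) = G + 4*G*v (s(G, v) = 4*G*v + G = G + 4*G*v)
U(X(3), -16)*s(-1, -6) = (3*(-16))*(-(1 + 4*(-6))) = -(-48)*(1 - 24) = -(-48)*(-23) = -48*23 = -1104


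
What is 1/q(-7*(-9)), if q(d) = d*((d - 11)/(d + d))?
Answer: 1/26 ≈ 0.038462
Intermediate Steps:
q(d) = -11/2 + d/2 (q(d) = d*((-11 + d)/((2*d))) = d*((-11 + d)*(1/(2*d))) = d*((-11 + d)/(2*d)) = -11/2 + d/2)
1/q(-7*(-9)) = 1/(-11/2 + (-7*(-9))/2) = 1/(-11/2 + (1/2)*63) = 1/(-11/2 + 63/2) = 1/26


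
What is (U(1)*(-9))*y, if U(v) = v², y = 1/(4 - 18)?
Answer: 9/14 ≈ 0.64286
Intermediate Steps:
y = -1/14 (y = 1/(-14) = -1/14 ≈ -0.071429)
(U(1)*(-9))*y = (1²*(-9))*(-1/14) = (1*(-9))*(-1/14) = -9*(-1/14) = 9/14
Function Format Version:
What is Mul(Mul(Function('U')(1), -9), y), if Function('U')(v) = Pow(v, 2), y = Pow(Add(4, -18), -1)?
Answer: Rational(9, 14) ≈ 0.64286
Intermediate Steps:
y = Rational(-1, 14) (y = Pow(-14, -1) = Rational(-1, 14) ≈ -0.071429)
Mul(Mul(Function('U')(1), -9), y) = Mul(Mul(Pow(1, 2), -9), Rational(-1, 14)) = Mul(Mul(1, -9), Rational(-1, 14)) = Mul(-9, Rational(-1, 14)) = Rational(9, 14)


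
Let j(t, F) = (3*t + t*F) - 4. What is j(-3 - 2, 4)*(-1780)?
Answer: 69420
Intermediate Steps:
j(t, F) = -4 + 3*t + F*t (j(t, F) = (3*t + F*t) - 4 = -4 + 3*t + F*t)
j(-3 - 2, 4)*(-1780) = (-4 + 3*(-3 - 2) + 4*(-3 - 2))*(-1780) = (-4 + 3*(-5) + 4*(-5))*(-1780) = (-4 - 15 - 20)*(-1780) = -39*(-1780) = 69420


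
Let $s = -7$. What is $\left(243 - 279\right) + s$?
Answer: $-43$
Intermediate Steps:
$\left(243 - 279\right) + s = \left(243 - 279\right) - 7 = -36 - 7 = -43$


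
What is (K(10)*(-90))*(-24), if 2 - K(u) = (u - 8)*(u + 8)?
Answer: -73440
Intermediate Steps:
K(u) = 2 - (-8 + u)*(8 + u) (K(u) = 2 - (u - 8)*(u + 8) = 2 - (-8 + u)*(8 + u))
(K(10)*(-90))*(-24) = ((66 - 1*10²)*(-90))*(-24) = ((66 - 1*100)*(-90))*(-24) = ((66 - 100)*(-90))*(-24) = -34*(-90)*(-24) = 3060*(-24) = -73440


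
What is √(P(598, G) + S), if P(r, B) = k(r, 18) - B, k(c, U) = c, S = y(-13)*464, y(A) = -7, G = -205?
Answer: I*√2445 ≈ 49.447*I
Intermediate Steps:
S = -3248 (S = -7*464 = -3248)
P(r, B) = r - B
√(P(598, G) + S) = √((598 - 1*(-205)) - 3248) = √((598 + 205) - 3248) = √(803 - 3248) = √(-2445) = I*√2445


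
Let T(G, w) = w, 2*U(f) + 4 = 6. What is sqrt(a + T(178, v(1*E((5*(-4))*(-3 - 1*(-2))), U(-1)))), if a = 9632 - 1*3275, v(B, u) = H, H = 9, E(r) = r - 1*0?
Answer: sqrt(6366) ≈ 79.787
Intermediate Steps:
U(f) = 1 (U(f) = -2 + (1/2)*6 = -2 + 3 = 1)
E(r) = r (E(r) = r + 0 = r)
v(B, u) = 9
a = 6357 (a = 9632 - 3275 = 6357)
sqrt(a + T(178, v(1*E((5*(-4))*(-3 - 1*(-2))), U(-1)))) = sqrt(6357 + 9) = sqrt(6366)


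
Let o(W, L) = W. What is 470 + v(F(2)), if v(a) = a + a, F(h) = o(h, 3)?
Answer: 474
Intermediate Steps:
F(h) = h
v(a) = 2*a
470 + v(F(2)) = 470 + 2*2 = 470 + 4 = 474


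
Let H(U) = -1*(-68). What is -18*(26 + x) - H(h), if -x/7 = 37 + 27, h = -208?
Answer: 7528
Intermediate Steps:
H(U) = 68
x = -448 (x = -7*(37 + 27) = -7*64 = -448)
-18*(26 + x) - H(h) = -18*(26 - 448) - 1*68 = -18*(-422) - 68 = 7596 - 68 = 7528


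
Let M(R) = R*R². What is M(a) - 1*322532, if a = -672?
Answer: -303786980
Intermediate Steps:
M(R) = R³
M(a) - 1*322532 = (-672)³ - 1*322532 = -303464448 - 322532 = -303786980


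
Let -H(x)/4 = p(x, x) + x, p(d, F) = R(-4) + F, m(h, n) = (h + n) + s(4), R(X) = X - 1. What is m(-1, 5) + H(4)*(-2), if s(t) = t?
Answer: 32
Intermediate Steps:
R(X) = -1 + X
m(h, n) = 4 + h + n (m(h, n) = (h + n) + 4 = 4 + h + n)
p(d, F) = -5 + F (p(d, F) = (-1 - 4) + F = -5 + F)
H(x) = 20 - 8*x (H(x) = -4*((-5 + x) + x) = -4*(-5 + 2*x) = 20 - 8*x)
m(-1, 5) + H(4)*(-2) = (4 - 1 + 5) + (20 - 8*4)*(-2) = 8 + (20 - 32)*(-2) = 8 - 12*(-2) = 8 + 24 = 32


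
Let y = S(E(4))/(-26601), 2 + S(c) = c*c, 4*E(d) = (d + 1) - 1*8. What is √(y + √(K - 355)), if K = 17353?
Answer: √(611823 + 11321811216*√16998)/106404 ≈ 11.418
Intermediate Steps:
E(d) = -7/4 + d/4 (E(d) = ((d + 1) - 1*8)/4 = ((1 + d) - 8)/4 = (-7 + d)/4 = -7/4 + d/4)
S(c) = -2 + c² (S(c) = -2 + c*c = -2 + c²)
y = 23/425616 (y = (-2 + (-7/4 + (¼)*4)²)/(-26601) = (-2 + (-7/4 + 1)²)*(-1/26601) = (-2 + (-¾)²)*(-1/26601) = (-2 + 9/16)*(-1/26601) = -23/16*(-1/26601) = 23/425616 ≈ 5.4039e-5)
√(y + √(K - 355)) = √(23/425616 + √(17353 - 355)) = √(23/425616 + √16998)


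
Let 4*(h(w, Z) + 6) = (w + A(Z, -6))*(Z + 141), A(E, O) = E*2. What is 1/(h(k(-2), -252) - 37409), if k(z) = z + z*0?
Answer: -2/46747 ≈ -4.2784e-5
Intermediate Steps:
A(E, O) = 2*E
k(z) = z (k(z) = z + 0 = z)
h(w, Z) = -6 + (141 + Z)*(w + 2*Z)/4 (h(w, Z) = -6 + ((w + 2*Z)*(Z + 141))/4 = -6 + ((w + 2*Z)*(141 + Z))/4 = -6 + ((141 + Z)*(w + 2*Z))/4 = -6 + (141 + Z)*(w + 2*Z)/4)
1/(h(k(-2), -252) - 37409) = 1/((-6 + (½)*(-252)² + (141/2)*(-252) + (141/4)*(-2) + (¼)*(-252)*(-2)) - 37409) = 1/((-6 + (½)*63504 - 17766 - 141/2 + 126) - 37409) = 1/((-6 + 31752 - 17766 - 141/2 + 126) - 37409) = 1/(28071/2 - 37409) = 1/(-46747/2) = -2/46747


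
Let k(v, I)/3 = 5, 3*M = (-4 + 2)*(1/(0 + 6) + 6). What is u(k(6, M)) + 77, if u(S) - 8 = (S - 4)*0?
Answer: 85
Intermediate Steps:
M = -37/9 (M = ((-4 + 2)*(1/(0 + 6) + 6))/3 = (-2*(1/6 + 6))/3 = (-2*37/6)/3 = (1/3)*(-37/3) = -37/9 ≈ -4.1111)
k(v, I) = 15 (k(v, I) = 3*5 = 15)
u(S) = 8 (u(S) = 8 + (S - 4)*0 = 8 + (-4 + S)*0 = 8 + 0 = 8)
u(k(6, M)) + 77 = 8 + 77 = 85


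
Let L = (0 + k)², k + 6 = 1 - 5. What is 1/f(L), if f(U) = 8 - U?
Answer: -1/92 ≈ -0.010870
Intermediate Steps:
k = -10 (k = -6 + (1 - 5) = -6 - 4 = -10)
L = 100 (L = (0 - 10)² = (-10)² = 100)
1/f(L) = 1/(8 - 1*100) = 1/(8 - 100) = 1/(-92) = -1/92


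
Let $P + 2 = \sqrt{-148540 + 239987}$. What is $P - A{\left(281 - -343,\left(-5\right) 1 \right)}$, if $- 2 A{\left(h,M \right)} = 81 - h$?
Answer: $- \frac{547}{2} + \sqrt{91447} \approx 28.902$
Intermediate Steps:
$A{\left(h,M \right)} = - \frac{81}{2} + \frac{h}{2}$ ($A{\left(h,M \right)} = - \frac{81 - h}{2} = - \frac{81}{2} + \frac{h}{2}$)
$P = -2 + \sqrt{91447}$ ($P = -2 + \sqrt{-148540 + 239987} = -2 + \sqrt{91447} \approx 300.4$)
$P - A{\left(281 - -343,\left(-5\right) 1 \right)} = \left(-2 + \sqrt{91447}\right) - \left(- \frac{81}{2} + \frac{281 - -343}{2}\right) = \left(-2 + \sqrt{91447}\right) - \left(- \frac{81}{2} + \frac{281 + 343}{2}\right) = \left(-2 + \sqrt{91447}\right) - \left(- \frac{81}{2} + \frac{1}{2} \cdot 624\right) = \left(-2 + \sqrt{91447}\right) - \left(- \frac{81}{2} + 312\right) = \left(-2 + \sqrt{91447}\right) - \frac{543}{2} = - \frac{547}{2} + \sqrt{91447}$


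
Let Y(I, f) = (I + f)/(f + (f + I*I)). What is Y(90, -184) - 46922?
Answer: -181400499/3866 ≈ -46922.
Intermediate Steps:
Y(I, f) = (I + f)/(I² + 2*f) (Y(I, f) = (I + f)/(f + (f + I²)) = (I + f)/(I² + 2*f))
Y(90, -184) - 46922 = (90 - 184)/(90² + 2*(-184)) - 46922 = -94/(8100 - 368) - 46922 = -94/7732 - 46922 = (1/7732)*(-94) - 46922 = -47/3866 - 46922 = -181400499/3866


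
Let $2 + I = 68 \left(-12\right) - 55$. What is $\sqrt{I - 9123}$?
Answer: $14 i \sqrt{51} \approx 99.98 i$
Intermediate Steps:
$I = -873$ ($I = -2 + \left(68 \left(-12\right) - 55\right) = -2 - 871 = -873$)
$\sqrt{I - 9123} = \sqrt{-873 - 9123} = \sqrt{-9996} = 14 i \sqrt{51}$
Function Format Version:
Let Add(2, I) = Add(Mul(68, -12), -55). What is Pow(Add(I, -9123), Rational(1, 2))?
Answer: Mul(14, I, Pow(51, Rational(1, 2))) ≈ Mul(99.980, I)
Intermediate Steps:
I = -873 (I = Add(-2, Add(Mul(68, -12), -55)) = Add(-2, Add(-816, -55)) = Add(-2, -871) = -873)
Pow(Add(I, -9123), Rational(1, 2)) = Pow(Add(-873, -9123), Rational(1, 2)) = Pow(-9996, Rational(1, 2)) = Mul(14, I, Pow(51, Rational(1, 2)))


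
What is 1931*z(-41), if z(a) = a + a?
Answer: -158342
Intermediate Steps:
z(a) = 2*a
1931*z(-41) = 1931*(2*(-41)) = 1931*(-82) = -158342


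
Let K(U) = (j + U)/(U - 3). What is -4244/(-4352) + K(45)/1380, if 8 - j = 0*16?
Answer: 7694153/7882560 ≈ 0.97610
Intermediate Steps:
j = 8 (j = 8 - 0*16 = 8 - 1*0 = 8 + 0 = 8)
K(U) = (8 + U)/(-3 + U) (K(U) = (8 + U)/(U - 3) = (8 + U)/(-3 + U))
-4244/(-4352) + K(45)/1380 = -4244/(-4352) + ((8 + 45)/(-3 + 45))/1380 = -4244*(-1/4352) + (53/42)*(1/1380) = 1061/1088 + ((1/42)*53)*(1/1380) = 1061/1088 + (53/42)*(1/1380) = 1061/1088 + 53/57960 = 7694153/7882560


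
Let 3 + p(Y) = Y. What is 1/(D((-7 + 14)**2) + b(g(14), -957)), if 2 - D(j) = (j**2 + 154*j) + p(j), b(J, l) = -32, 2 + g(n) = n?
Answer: -1/10023 ≈ -9.9770e-5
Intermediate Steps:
p(Y) = -3 + Y
g(n) = -2 + n
D(j) = 5 - j**2 - 155*j (D(j) = 2 - ((j**2 + 154*j) + (-3 + j)) = 2 - (-3 + j**2 + 155*j) = 2 + (3 - j**2 - 155*j) = 5 - j**2 - 155*j)
1/(D((-7 + 14)**2) + b(g(14), -957)) = 1/((5 - ((-7 + 14)**2)**2 - 155*(-7 + 14)**2) - 32) = 1/((5 - (7**2)**2 - 155*7**2) - 32) = 1/((5 - 1*49**2 - 155*49) - 32) = 1/((5 - 1*2401 - 7595) - 32) = 1/((5 - 2401 - 7595) - 32) = 1/(-9991 - 32) = 1/(-10023) = -1/10023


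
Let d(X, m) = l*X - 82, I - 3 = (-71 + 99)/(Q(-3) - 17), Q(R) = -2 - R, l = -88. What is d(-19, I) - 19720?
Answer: -18130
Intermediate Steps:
I = 5/4 (I = 3 + (-71 + 99)/((-2 - 1*(-3)) - 17) = 3 + 28/((-2 + 3) - 17) = 3 + 28/(1 - 17) = 3 + 28/(-16) = 3 + 28*(-1/16) = 3 - 7/4 = 5/4 ≈ 1.2500)
d(X, m) = -82 - 88*X (d(X, m) = -88*X - 82 = -82 - 88*X)
d(-19, I) - 19720 = (-82 - 88*(-19)) - 19720 = (-82 + 1672) - 19720 = 1590 - 19720 = -18130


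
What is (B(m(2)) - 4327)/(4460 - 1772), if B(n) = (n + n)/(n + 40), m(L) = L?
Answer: -90865/56448 ≈ -1.6097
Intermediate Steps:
B(n) = 2*n/(40 + n) (B(n) = (2*n)/(40 + n) = 2*n/(40 + n))
(B(m(2)) - 4327)/(4460 - 1772) = (2*2/(40 + 2) - 4327)/(4460 - 1772) = (2*2/42 - 4327)/2688 = (2*2*(1/42) - 4327)*(1/2688) = (2/21 - 4327)*(1/2688) = -90865/21*1/2688 = -90865/56448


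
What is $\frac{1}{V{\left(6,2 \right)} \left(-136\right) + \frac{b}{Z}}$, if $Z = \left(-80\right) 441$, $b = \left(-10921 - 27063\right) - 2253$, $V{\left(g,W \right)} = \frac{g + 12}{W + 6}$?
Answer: $- \frac{35280}{10755443} \approx -0.0032802$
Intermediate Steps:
$V{\left(g,W \right)} = \frac{12 + g}{6 + W}$
$b = -40237$ ($b = -37984 - 2253 = -40237$)
$Z = -35280$
$\frac{1}{V{\left(6,2 \right)} \left(-136\right) + \frac{b}{Z}} = \frac{1}{\frac{12 + 6}{6 + 2} \left(-136\right) - \frac{40237}{-35280}} = \frac{1}{\frac{1}{8} \cdot 18 \left(-136\right) - - \frac{40237}{35280}} = \frac{1}{\frac{1}{8} \cdot 18 \left(-136\right) + \frac{40237}{35280}} = \frac{1}{\frac{9}{4} \left(-136\right) + \frac{40237}{35280}} = \frac{1}{-306 + \frac{40237}{35280}} = \frac{1}{- \frac{10755443}{35280}} = - \frac{35280}{10755443}$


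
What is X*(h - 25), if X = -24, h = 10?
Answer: 360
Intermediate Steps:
X*(h - 25) = -24*(10 - 25) = -24*(-15) = 360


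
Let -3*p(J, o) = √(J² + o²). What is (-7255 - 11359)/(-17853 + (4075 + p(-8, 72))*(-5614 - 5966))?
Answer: 878699054742/2228361570459809 + 574800320*√82/2228361570459809 ≈ 0.00039666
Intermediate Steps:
p(J, o) = -√(J² + o²)/3
(-7255 - 11359)/(-17853 + (4075 + p(-8, 72))*(-5614 - 5966)) = (-7255 - 11359)/(-17853 + (4075 - √((-8)² + 72²)/3)*(-5614 - 5966)) = -18614/(-17853 + (4075 - √(64 + 5184)/3)*(-11580)) = -18614/(-17853 + (4075 - 8*√82/3)*(-11580)) = -18614/(-17853 + (-47188500 + 30880*√82)) = -18614/(-47206353 + 30880*√82)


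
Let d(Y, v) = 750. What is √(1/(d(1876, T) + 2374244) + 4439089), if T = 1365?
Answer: √25039109876750682198/2374994 ≈ 2106.9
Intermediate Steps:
√(1/(d(1876, T) + 2374244) + 4439089) = √(1/(750 + 2374244) + 4439089) = √(1/2374994 + 4439089) = √(10542809740467/2374994) = √25039109876750682198/2374994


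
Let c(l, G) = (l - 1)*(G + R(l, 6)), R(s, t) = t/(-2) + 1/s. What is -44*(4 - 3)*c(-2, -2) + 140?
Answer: -586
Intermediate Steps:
R(s, t) = 1/s - t/2 (R(s, t) = t*(-½) + 1/s = -t/2 + 1/s = 1/s - t/2)
c(l, G) = (-1 + l)*(-3 + G + 1/l) (c(l, G) = (l - 1)*(G + (1/l - ½*6)) = (-1 + l)*(G + (1/l - 3)) = (-1 + l)*(G + (-3 + 1/l)) = (-1 + l)*(-3 + G + 1/l))
-44*(4 - 3)*c(-2, -2) + 140 = -44*(4 - 3)*(4 - 1*(-2) - 1/(-2) - 3*(-2) - 2*(-2)) + 140 = -44*(4 + 2 - 1*(-½) + 6 + 4) + 140 = -44*(4 + 2 + ½ + 6 + 4) + 140 = -44*33/2 + 140 = -726 + 140 = -586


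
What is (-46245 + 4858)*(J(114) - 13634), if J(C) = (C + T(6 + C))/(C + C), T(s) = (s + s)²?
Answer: 21044172051/38 ≈ 5.5379e+8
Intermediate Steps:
T(s) = 4*s² (T(s) = (2*s)² = 4*s²)
J(C) = (C + 4*(6 + C)²)/(2*C) (J(C) = (C + 4*(6 + C)²)/(C + C) = (C + 4*(6 + C)²)/((2*C)) = (C + 4*(6 + C)²)*(1/(2*C)) = (C + 4*(6 + C)²)/(2*C))
(-46245 + 4858)*(J(114) - 13634) = (-46245 + 4858)*((½)*(114 + 4*(6 + 114)²)/114 - 13634) = -41387*((½)*(1/114)*(114 + 4*120²) - 13634) = -41387*((½)*(1/114)*(114 + 4*14400) - 13634) = -41387*((½)*(1/114)*(114 + 57600) - 13634) = -41387*((½)*(1/114)*57714 - 13634) = -41387*(9619/38 - 13634) = -41387*(-508473/38) = 21044172051/38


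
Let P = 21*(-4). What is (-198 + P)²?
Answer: 79524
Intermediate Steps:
P = -84
(-198 + P)² = (-198 - 84)² = (-282)² = 79524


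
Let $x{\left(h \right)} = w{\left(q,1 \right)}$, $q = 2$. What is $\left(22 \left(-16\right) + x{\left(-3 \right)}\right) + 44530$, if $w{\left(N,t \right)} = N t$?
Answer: $44180$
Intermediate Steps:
$x{\left(h \right)} = 2$ ($x{\left(h \right)} = 2 \cdot 1 = 2$)
$\left(22 \left(-16\right) + x{\left(-3 \right)}\right) + 44530 = \left(22 \left(-16\right) + 2\right) + 44530 = \left(-352 + 2\right) + 44530 = -350 + 44530 = 44180$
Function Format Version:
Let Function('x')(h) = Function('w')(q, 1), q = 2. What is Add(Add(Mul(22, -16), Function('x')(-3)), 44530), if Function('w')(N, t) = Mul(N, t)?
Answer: 44180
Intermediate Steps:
Function('x')(h) = 2 (Function('x')(h) = Mul(2, 1) = 2)
Add(Add(Mul(22, -16), Function('x')(-3)), 44530) = Add(Add(Mul(22, -16), 2), 44530) = Add(Add(-352, 2), 44530) = Add(-350, 44530) = 44180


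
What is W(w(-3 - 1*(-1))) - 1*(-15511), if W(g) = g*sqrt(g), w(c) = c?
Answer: 15511 - 2*I*sqrt(2) ≈ 15511.0 - 2.8284*I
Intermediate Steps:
W(g) = g**(3/2)
W(w(-3 - 1*(-1))) - 1*(-15511) = (-3 - 1*(-1))**(3/2) - 1*(-15511) = (-3 + 1)**(3/2) + 15511 = (-2)**(3/2) + 15511 = -2*I*sqrt(2) + 15511 = 15511 - 2*I*sqrt(2)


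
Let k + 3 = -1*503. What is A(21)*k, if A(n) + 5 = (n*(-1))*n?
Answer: 225676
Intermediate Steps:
A(n) = -5 - n**2 (A(n) = -5 + (n*(-1))*n = -5 + (-n)*n = -5 - n**2)
k = -506 (k = -3 - 1*503 = -3 - 503 = -506)
A(21)*k = (-5 - 1*21**2)*(-506) = (-5 - 1*441)*(-506) = (-5 - 441)*(-506) = -446*(-506) = 225676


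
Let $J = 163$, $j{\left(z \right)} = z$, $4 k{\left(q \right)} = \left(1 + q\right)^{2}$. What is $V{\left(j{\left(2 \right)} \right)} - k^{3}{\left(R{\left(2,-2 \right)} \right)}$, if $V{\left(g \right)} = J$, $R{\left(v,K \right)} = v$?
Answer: $\frac{9703}{64} \approx 151.61$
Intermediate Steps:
$k{\left(q \right)} = \frac{\left(1 + q\right)^{2}}{4}$
$V{\left(g \right)} = 163$
$V{\left(j{\left(2 \right)} \right)} - k^{3}{\left(R{\left(2,-2 \right)} \right)} = 163 - \left(\frac{\left(1 + 2\right)^{2}}{4}\right)^{3} = 163 - \left(\frac{3^{2}}{4}\right)^{3} = 163 - \left(\frac{1}{4} \cdot 9\right)^{3} = 163 - \left(\frac{9}{4}\right)^{3} = 163 - \frac{729}{64} = \frac{9703}{64}$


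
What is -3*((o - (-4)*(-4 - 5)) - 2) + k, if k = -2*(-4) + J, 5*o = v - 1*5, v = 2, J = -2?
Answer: 609/5 ≈ 121.80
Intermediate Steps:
o = -⅗ (o = (2 - 1*5)/5 = (2 - 5)/5 = (⅕)*(-3) = -⅗ ≈ -0.60000)
k = 6 (k = -2*(-4) - 2 = 8 - 2 = 6)
-3*((o - (-4)*(-4 - 5)) - 2) + k = -3*((-⅗ - (-4)*(-4 - 5)) - 2) + 6 = -3*((-⅗ - (-4)*(-9)) - 2) + 6 = -3*((-⅗ - 1*36) - 2) + 6 = -3*((-⅗ - 36) - 2) + 6 = -3*(-183/5 - 2) + 6 = -3*(-193/5) + 6 = 579/5 + 6 = 609/5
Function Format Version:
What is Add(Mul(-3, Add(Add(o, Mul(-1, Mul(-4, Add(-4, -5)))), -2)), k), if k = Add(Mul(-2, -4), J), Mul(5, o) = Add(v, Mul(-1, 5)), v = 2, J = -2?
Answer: Rational(609, 5) ≈ 121.80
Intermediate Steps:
o = Rational(-3, 5) (o = Mul(Rational(1, 5), Add(2, Mul(-1, 5))) = Mul(Rational(1, 5), Add(2, -5)) = Mul(Rational(1, 5), -3) = Rational(-3, 5) ≈ -0.60000)
k = 6 (k = Add(Mul(-2, -4), -2) = Add(8, -2) = 6)
Add(Mul(-3, Add(Add(o, Mul(-1, Mul(-4, Add(-4, -5)))), -2)), k) = Add(Mul(-3, Add(Add(Rational(-3, 5), Mul(-1, Mul(-4, Add(-4, -5)))), -2)), 6) = Add(Mul(-3, Add(Add(Rational(-3, 5), Mul(-1, Mul(-4, -9))), -2)), 6) = Add(Mul(-3, Add(Add(Rational(-3, 5), Mul(-1, 36)), -2)), 6) = Add(Mul(-3, Add(Add(Rational(-3, 5), -36), -2)), 6) = Add(Mul(-3, Add(Rational(-183, 5), -2)), 6) = Add(Mul(-3, Rational(-193, 5)), 6) = Add(Rational(579, 5), 6) = Rational(609, 5)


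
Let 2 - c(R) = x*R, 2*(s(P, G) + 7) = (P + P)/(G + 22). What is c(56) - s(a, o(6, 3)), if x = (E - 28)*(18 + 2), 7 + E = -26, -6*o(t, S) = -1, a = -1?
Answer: 9087763/133 ≈ 68329.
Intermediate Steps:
o(t, S) = ⅙ (o(t, S) = -⅙*(-1) = ⅙)
s(P, G) = -7 + P/(22 + G) (s(P, G) = -7 + ((P + P)/(G + 22))/2 = -7 + ((2*P)/(22 + G))/2 = -7 + (2*P/(22 + G))/2 = -7 + P/(22 + G))
E = -33 (E = -7 - 26 = -33)
x = -1220 (x = (-33 - 28)*(18 + 2) = -61*20 = -1220)
c(R) = 2 + 1220*R (c(R) = 2 - (-1220)*R = 2 + 1220*R)
c(56) - s(a, o(6, 3)) = (2 + 1220*56) - (-154 - 1 - 7*⅙)/(22 + ⅙) = (2 + 68320) - (-154 - 1 - 7/6)/133/6 = 68322 - 6*(-937)/(133*6) = 68322 - 1*(-937/133) = 68322 + 937/133 = 9087763/133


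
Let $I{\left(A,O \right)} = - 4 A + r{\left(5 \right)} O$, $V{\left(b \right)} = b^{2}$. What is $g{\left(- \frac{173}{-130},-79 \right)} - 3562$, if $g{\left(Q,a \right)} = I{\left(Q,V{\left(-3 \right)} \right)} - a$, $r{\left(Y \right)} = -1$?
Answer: $- \frac{227326}{65} \approx -3497.3$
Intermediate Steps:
$I{\left(A,O \right)} = - O - 4 A$ ($I{\left(A,O \right)} = - 4 A - O = - O - 4 A$)
$g{\left(Q,a \right)} = -9 - a - 4 Q$ ($g{\left(Q,a \right)} = \left(- \left(-3\right)^{2} - 4 Q\right) - a = \left(\left(-1\right) 9 - 4 Q\right) - a = \left(-9 - 4 Q\right) - a = -9 - a - 4 Q$)
$g{\left(- \frac{173}{-130},-79 \right)} - 3562 = \left(-9 - -79 - 4 \left(- \frac{173}{-130}\right)\right) - 3562 = \left(-9 + 79 - 4 \left(\left(-173\right) \left(- \frac{1}{130}\right)\right)\right) - 3562 = \left(-9 + 79 - \frac{346}{65}\right) - 3562 = \frac{4204}{65} - 3562 = - \frac{227326}{65}$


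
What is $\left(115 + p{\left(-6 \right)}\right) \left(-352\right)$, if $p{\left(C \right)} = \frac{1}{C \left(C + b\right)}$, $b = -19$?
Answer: $- \frac{3036176}{75} \approx -40482.0$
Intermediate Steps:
$p{\left(C \right)} = \frac{1}{C \left(-19 + C\right)}$ ($p{\left(C \right)} = \frac{1}{C \left(C - 19\right)} = \frac{1}{C \left(-19 + C\right)}$)
$\left(115 + p{\left(-6 \right)}\right) \left(-352\right) = \left(115 + \frac{1}{\left(-6\right) \left(-19 - 6\right)}\right) \left(-352\right) = \left(115 - \frac{1}{6 \left(-25\right)}\right) \left(-352\right) = \left(115 - - \frac{1}{150}\right) \left(-352\right) = \left(115 + \frac{1}{150}\right) \left(-352\right) = \frac{17251}{150} \left(-352\right) = - \frac{3036176}{75}$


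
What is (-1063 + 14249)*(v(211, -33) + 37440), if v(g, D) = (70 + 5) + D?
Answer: 494237652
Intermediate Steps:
v(g, D) = 75 + D
(-1063 + 14249)*(v(211, -33) + 37440) = (-1063 + 14249)*((75 - 33) + 37440) = 13186*(42 + 37440) = 13186*37482 = 494237652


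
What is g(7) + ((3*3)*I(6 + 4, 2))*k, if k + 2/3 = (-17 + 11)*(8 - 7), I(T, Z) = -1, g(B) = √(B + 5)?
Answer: 60 + 2*√3 ≈ 63.464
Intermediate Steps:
g(B) = √(5 + B)
k = -20/3 (k = -⅔ + (-17 + 11)*(8 - 7) = -⅔ - 6*1 = -⅔ - 6 = -20/3 ≈ -6.6667)
g(7) + ((3*3)*I(6 + 4, 2))*k = √(5 + 7) + ((3*3)*(-1))*(-20/3) = √12 + (9*(-1))*(-20/3) = 2*√3 - 9*(-20/3) = 2*√3 + 60 = 60 + 2*√3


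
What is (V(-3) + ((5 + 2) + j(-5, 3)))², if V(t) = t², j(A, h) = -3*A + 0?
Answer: 961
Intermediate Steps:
j(A, h) = -3*A
(V(-3) + ((5 + 2) + j(-5, 3)))² = ((-3)² + ((5 + 2) - 3*(-5)))² = (9 + (7 + 15))² = (9 + 22)² = 31² = 961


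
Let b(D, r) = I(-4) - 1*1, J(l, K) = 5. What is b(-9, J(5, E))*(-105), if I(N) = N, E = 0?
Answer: 525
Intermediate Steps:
b(D, r) = -5 (b(D, r) = -4 - 1*1 = -4 - 1 = -5)
b(-9, J(5, E))*(-105) = -5*(-105) = 525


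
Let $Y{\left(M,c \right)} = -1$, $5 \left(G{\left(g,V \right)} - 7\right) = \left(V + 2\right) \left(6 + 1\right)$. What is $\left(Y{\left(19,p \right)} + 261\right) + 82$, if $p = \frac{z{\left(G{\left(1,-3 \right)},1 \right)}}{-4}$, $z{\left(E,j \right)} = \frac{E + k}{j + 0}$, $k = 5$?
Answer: $342$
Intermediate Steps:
$G{\left(g,V \right)} = \frac{49}{5} + \frac{7 V}{5}$ ($G{\left(g,V \right)} = 7 + \frac{\left(V + 2\right) \left(6 + 1\right)}{5} = 7 + \frac{\left(2 + V\right) 7}{5} = 7 + \frac{14 + 7 V}{5} = 7 + \left(\frac{14}{5} + \frac{7 V}{5}\right) = \frac{49}{5} + \frac{7 V}{5}$)
$z{\left(E,j \right)} = \frac{5 + E}{j}$ ($z{\left(E,j \right)} = \frac{E + 5}{j + 0} = \frac{5 + E}{j}$)
$p = - \frac{53}{20}$ ($p = \frac{1^{-1} \left(5 + \left(\frac{49}{5} + \frac{7}{5} \left(-3\right)\right)\right)}{-4} = 1 \left(5 + \left(\frac{49}{5} - \frac{21}{5}\right)\right) \left(- \frac{1}{4}\right) = 1 \left(5 + \frac{28}{5}\right) \left(- \frac{1}{4}\right) = 1 \cdot \frac{53}{5} \left(- \frac{1}{4}\right) = \frac{53}{5} \left(- \frac{1}{4}\right) = - \frac{53}{20} \approx -2.65$)
$\left(Y{\left(19,p \right)} + 261\right) + 82 = \left(-1 + 261\right) + 82 = 260 + 82 = 342$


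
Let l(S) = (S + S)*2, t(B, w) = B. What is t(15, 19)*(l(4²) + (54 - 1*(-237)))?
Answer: 5325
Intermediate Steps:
l(S) = 4*S (l(S) = (2*S)*2 = 4*S)
t(15, 19)*(l(4²) + (54 - 1*(-237))) = 15*(4*4² + (54 - 1*(-237))) = 15*(4*16 + (54 + 237)) = 15*(64 + 291) = 15*355 = 5325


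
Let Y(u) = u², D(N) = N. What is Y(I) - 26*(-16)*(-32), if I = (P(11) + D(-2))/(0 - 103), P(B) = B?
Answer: -141226927/10609 ≈ -13312.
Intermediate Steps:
I = -9/103 (I = (11 - 2)/(0 - 103) = 9/(-103) = 9*(-1/103) = -9/103 ≈ -0.087379)
Y(I) - 26*(-16)*(-32) = (-9/103)² - 26*(-16)*(-32) = 81/10609 - (-416)*(-32) = 81/10609 - 1*13312 = 81/10609 - 13312 = -141226927/10609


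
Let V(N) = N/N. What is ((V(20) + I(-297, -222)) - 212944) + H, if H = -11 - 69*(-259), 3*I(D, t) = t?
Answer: -195157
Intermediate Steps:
I(D, t) = t/3
V(N) = 1
H = 17860 (H = -11 + 17871 = 17860)
((V(20) + I(-297, -222)) - 212944) + H = ((1 + (⅓)*(-222)) - 212944) + 17860 = ((1 - 74) - 212944) + 17860 = (-73 - 212944) + 17860 = -213017 + 17860 = -195157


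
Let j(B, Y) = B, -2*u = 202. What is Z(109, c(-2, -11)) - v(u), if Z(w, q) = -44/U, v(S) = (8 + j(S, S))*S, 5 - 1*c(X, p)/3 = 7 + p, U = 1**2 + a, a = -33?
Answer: -75133/8 ≈ -9391.6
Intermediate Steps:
u = -101 (u = -1/2*202 = -101)
U = -32 (U = 1**2 - 33 = 1 - 33 = -32)
c(X, p) = -6 - 3*p (c(X, p) = 15 - 3*(7 + p) = 15 + (-21 - 3*p) = -6 - 3*p)
v(S) = S*(8 + S) (v(S) = (8 + S)*S = S*(8 + S))
Z(w, q) = 11/8 (Z(w, q) = -44/(-32) = -44*(-1/32) = 11/8)
Z(109, c(-2, -11)) - v(u) = 11/8 - (-101)*(8 - 101) = 11/8 - (-101)*(-93) = 11/8 - 1*9393 = 11/8 - 9393 = -75133/8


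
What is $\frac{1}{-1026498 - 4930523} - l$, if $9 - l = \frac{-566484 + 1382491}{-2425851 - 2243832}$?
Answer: $- \frac{255217572753917}{27817399694343} \approx -9.1747$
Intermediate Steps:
$l = \frac{42843154}{4669683}$ ($l = 9 - \frac{-566484 + 1382491}{-2425851 - 2243832} = 9 - \frac{816007}{-4669683} = 9 - 816007 \left(- \frac{1}{4669683}\right) = 9 - - \frac{816007}{4669683} = 9 + \frac{816007}{4669683} = \frac{42843154}{4669683} \approx 9.1747$)
$\frac{1}{-1026498 - 4930523} - l = \frac{1}{-1026498 - 4930523} - \frac{42843154}{4669683} = \frac{1}{-5957021} - \frac{42843154}{4669683} = - \frac{1}{5957021} - \frac{42843154}{4669683} = - \frac{255217572753917}{27817399694343}$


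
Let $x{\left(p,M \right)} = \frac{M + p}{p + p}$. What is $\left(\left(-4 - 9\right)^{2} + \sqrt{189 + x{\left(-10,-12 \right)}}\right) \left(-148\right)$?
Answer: $-25012 - \frac{74 \sqrt{19010}}{5} \approx -27053.0$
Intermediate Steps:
$x{\left(p,M \right)} = \frac{M + p}{2 p}$
$\left(\left(-4 - 9\right)^{2} + \sqrt{189 + x{\left(-10,-12 \right)}}\right) \left(-148\right) = \left(\left(-4 - 9\right)^{2} + \sqrt{189 + \frac{-12 - 10}{2 \left(-10\right)}}\right) \left(-148\right) = \left(\left(-13\right)^{2} + \sqrt{189 + \frac{1}{2} \left(- \frac{1}{10}\right) \left(-22\right)}\right) \left(-148\right) = \left(169 + \sqrt{189 + \frac{11}{10}}\right) \left(-148\right) = \left(169 + \sqrt{\frac{1901}{10}}\right) \left(-148\right) = \left(169 + \frac{\sqrt{19010}}{10}\right) \left(-148\right) = -25012 - \frac{74 \sqrt{19010}}{5}$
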